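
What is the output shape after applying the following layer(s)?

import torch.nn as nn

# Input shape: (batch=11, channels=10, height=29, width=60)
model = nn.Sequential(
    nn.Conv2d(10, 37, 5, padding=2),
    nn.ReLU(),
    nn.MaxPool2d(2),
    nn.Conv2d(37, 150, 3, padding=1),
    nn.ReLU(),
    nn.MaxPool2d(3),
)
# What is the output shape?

Input shape: (11, 10, 29, 60)
  -> after first Conv2d: (11, 37, 29, 60)
  -> after first MaxPool2d: (11, 37, 14, 30)
  -> after second Conv2d: (11, 150, 14, 30)
Output shape: (11, 150, 4, 10)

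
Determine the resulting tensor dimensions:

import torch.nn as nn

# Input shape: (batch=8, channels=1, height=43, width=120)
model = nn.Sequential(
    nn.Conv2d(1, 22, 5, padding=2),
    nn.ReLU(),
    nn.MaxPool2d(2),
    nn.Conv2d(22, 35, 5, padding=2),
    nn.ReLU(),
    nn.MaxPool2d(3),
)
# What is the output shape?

Input shape: (8, 1, 43, 120)
  -> after first Conv2d: (8, 22, 43, 120)
  -> after first MaxPool2d: (8, 22, 21, 60)
  -> after second Conv2d: (8, 35, 21, 60)
Output shape: (8, 35, 7, 20)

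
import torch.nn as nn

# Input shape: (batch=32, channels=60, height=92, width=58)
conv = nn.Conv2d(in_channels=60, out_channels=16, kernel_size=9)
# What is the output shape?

Input shape: (32, 60, 92, 58)
Output shape: (32, 16, 84, 50)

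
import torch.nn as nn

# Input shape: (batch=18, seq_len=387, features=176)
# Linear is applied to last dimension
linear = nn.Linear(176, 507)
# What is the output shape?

Input shape: (18, 387, 176)
Output shape: (18, 387, 507)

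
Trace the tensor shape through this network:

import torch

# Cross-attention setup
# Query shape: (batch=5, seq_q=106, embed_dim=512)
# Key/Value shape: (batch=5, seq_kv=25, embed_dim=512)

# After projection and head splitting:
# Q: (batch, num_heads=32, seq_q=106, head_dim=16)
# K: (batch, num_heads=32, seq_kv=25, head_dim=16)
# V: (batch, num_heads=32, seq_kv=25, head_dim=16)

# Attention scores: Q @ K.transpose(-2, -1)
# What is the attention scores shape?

Input shape: (5, 106, 512)
Output shape: (5, 32, 106, 25)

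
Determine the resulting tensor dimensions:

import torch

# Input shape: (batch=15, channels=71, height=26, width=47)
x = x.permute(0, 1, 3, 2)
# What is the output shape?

Input shape: (15, 71, 26, 47)
Output shape: (15, 71, 47, 26)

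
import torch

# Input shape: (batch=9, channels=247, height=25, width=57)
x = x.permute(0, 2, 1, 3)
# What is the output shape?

Input shape: (9, 247, 25, 57)
Output shape: (9, 25, 247, 57)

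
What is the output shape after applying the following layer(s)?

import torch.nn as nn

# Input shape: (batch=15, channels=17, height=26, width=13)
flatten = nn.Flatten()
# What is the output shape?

Input shape: (15, 17, 26, 13)
Output shape: (15, 5746)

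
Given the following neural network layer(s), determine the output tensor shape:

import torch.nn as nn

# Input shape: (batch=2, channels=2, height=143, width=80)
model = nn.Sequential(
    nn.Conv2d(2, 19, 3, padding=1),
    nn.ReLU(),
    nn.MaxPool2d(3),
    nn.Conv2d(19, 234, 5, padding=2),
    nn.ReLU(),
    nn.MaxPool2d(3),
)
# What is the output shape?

Input shape: (2, 2, 143, 80)
  -> after first Conv2d: (2, 19, 143, 80)
  -> after first MaxPool2d: (2, 19, 47, 26)
  -> after second Conv2d: (2, 234, 47, 26)
Output shape: (2, 234, 15, 8)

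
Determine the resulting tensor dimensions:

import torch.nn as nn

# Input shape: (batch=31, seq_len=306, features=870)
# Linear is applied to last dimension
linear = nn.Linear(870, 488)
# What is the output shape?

Input shape: (31, 306, 870)
Output shape: (31, 306, 488)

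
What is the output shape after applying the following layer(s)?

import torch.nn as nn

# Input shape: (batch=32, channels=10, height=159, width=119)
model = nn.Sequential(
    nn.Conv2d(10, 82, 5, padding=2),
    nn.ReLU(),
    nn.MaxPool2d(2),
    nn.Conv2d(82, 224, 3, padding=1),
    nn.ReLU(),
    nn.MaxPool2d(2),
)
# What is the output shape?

Input shape: (32, 10, 159, 119)
  -> after first Conv2d: (32, 82, 159, 119)
  -> after first MaxPool2d: (32, 82, 79, 59)
  -> after second Conv2d: (32, 224, 79, 59)
Output shape: (32, 224, 39, 29)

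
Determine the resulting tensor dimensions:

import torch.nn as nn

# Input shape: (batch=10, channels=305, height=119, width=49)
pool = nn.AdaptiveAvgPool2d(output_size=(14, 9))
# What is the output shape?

Input shape: (10, 305, 119, 49)
Output shape: (10, 305, 14, 9)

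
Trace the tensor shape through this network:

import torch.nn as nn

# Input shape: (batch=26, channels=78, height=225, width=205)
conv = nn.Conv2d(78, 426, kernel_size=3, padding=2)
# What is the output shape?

Input shape: (26, 78, 225, 205)
Output shape: (26, 426, 227, 207)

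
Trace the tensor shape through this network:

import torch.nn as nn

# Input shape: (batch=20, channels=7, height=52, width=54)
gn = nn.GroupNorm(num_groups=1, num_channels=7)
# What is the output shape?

Input shape: (20, 7, 52, 54)
Output shape: (20, 7, 52, 54)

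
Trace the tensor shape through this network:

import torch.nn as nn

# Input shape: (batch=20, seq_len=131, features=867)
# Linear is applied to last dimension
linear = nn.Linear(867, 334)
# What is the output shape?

Input shape: (20, 131, 867)
Output shape: (20, 131, 334)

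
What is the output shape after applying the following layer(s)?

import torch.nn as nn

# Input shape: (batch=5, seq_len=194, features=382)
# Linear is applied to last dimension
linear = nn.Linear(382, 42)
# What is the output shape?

Input shape: (5, 194, 382)
Output shape: (5, 194, 42)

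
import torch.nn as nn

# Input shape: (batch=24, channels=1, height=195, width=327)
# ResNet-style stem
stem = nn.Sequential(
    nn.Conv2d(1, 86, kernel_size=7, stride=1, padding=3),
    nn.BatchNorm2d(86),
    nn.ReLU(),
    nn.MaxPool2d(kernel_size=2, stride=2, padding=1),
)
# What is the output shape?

Input shape: (24, 1, 195, 327)
  -> after Conv2d 7x7 stride=1: (24, 86, 195, 327)
Output shape: (24, 86, 98, 164)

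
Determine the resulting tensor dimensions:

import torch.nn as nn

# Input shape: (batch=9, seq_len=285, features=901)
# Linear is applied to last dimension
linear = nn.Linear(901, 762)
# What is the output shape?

Input shape: (9, 285, 901)
Output shape: (9, 285, 762)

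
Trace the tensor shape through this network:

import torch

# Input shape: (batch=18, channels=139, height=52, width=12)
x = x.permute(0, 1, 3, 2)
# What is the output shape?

Input shape: (18, 139, 52, 12)
Output shape: (18, 139, 12, 52)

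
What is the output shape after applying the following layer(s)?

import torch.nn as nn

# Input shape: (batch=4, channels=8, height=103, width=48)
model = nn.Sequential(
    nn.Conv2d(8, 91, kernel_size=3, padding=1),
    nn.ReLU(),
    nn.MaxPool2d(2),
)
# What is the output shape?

Input shape: (4, 8, 103, 48)
  -> after Conv2d: (4, 91, 103, 48)
  -> after ReLU: (4, 91, 103, 48)
Output shape: (4, 91, 51, 24)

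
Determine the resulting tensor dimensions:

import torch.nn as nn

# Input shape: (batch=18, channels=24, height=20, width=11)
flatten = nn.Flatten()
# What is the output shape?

Input shape: (18, 24, 20, 11)
Output shape: (18, 5280)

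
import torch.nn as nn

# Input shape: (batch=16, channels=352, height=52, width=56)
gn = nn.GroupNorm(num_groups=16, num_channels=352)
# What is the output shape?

Input shape: (16, 352, 52, 56)
Output shape: (16, 352, 52, 56)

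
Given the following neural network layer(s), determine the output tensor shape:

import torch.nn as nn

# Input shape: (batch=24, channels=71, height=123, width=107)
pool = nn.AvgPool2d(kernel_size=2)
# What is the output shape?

Input shape: (24, 71, 123, 107)
Output shape: (24, 71, 61, 53)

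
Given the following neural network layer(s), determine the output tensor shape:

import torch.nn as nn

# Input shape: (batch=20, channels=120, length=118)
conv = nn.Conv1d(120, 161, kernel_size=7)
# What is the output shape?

Input shape: (20, 120, 118)
Output shape: (20, 161, 112)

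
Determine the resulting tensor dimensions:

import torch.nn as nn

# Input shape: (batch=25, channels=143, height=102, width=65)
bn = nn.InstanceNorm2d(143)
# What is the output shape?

Input shape: (25, 143, 102, 65)
Output shape: (25, 143, 102, 65)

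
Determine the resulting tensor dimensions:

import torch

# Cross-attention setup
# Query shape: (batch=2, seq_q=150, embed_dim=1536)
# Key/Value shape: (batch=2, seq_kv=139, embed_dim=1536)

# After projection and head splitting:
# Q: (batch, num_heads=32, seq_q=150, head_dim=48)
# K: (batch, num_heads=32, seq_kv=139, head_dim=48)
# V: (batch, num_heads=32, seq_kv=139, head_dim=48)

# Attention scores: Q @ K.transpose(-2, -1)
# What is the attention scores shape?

Input shape: (2, 150, 1536)
Output shape: (2, 32, 150, 139)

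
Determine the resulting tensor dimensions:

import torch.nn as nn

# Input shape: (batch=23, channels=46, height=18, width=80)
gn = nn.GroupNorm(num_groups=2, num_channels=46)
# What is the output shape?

Input shape: (23, 46, 18, 80)
Output shape: (23, 46, 18, 80)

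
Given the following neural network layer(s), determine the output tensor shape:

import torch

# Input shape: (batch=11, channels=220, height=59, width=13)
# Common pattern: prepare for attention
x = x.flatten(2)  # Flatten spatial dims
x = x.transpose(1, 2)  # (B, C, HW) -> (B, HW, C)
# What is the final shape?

Input shape: (11, 220, 59, 13)
  -> after flatten(2): (11, 220, 767)
Output shape: (11, 767, 220)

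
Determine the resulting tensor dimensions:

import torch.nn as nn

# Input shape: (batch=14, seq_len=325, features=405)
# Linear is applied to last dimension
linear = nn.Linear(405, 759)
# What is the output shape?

Input shape: (14, 325, 405)
Output shape: (14, 325, 759)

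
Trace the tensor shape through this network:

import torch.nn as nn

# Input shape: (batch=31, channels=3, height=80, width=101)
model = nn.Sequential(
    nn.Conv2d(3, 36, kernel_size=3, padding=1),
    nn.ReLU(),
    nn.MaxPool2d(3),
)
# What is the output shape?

Input shape: (31, 3, 80, 101)
  -> after Conv2d: (31, 36, 80, 101)
  -> after ReLU: (31, 36, 80, 101)
Output shape: (31, 36, 26, 33)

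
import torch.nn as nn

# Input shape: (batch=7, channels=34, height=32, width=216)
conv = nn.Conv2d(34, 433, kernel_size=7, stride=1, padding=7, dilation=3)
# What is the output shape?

Input shape: (7, 34, 32, 216)
Output shape: (7, 433, 28, 212)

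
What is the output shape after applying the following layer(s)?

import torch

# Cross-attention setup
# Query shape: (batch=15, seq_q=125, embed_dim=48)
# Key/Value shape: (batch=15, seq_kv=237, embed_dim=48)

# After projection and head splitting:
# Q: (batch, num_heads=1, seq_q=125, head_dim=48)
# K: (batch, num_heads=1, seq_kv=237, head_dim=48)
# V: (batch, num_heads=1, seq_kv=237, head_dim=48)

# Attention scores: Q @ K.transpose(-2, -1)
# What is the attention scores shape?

Input shape: (15, 125, 48)
Output shape: (15, 1, 125, 237)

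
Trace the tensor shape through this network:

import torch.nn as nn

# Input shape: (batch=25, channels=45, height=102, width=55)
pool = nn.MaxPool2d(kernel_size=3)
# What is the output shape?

Input shape: (25, 45, 102, 55)
Output shape: (25, 45, 34, 18)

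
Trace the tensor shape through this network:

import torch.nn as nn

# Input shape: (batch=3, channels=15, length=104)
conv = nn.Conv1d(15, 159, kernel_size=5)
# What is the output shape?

Input shape: (3, 15, 104)
Output shape: (3, 159, 100)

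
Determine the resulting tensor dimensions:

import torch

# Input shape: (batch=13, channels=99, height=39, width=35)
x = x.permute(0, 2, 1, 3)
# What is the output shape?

Input shape: (13, 99, 39, 35)
Output shape: (13, 39, 99, 35)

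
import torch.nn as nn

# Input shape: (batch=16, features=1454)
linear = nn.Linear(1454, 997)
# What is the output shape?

Input shape: (16, 1454)
Output shape: (16, 997)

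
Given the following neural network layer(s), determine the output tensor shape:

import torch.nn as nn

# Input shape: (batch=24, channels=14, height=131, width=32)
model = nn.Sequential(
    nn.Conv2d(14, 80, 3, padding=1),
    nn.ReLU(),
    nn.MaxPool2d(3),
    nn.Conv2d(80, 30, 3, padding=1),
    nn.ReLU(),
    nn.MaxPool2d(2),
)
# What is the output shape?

Input shape: (24, 14, 131, 32)
  -> after first Conv2d: (24, 80, 131, 32)
  -> after first MaxPool2d: (24, 80, 43, 10)
  -> after second Conv2d: (24, 30, 43, 10)
Output shape: (24, 30, 21, 5)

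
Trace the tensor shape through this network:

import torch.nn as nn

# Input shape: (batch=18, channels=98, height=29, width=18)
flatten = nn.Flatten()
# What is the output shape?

Input shape: (18, 98, 29, 18)
Output shape: (18, 51156)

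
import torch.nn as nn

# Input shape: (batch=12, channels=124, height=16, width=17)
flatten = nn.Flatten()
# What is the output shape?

Input shape: (12, 124, 16, 17)
Output shape: (12, 33728)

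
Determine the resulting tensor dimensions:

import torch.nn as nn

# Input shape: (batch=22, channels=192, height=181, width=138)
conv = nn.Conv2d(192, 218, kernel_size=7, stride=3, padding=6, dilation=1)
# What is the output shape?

Input shape: (22, 192, 181, 138)
Output shape: (22, 218, 63, 48)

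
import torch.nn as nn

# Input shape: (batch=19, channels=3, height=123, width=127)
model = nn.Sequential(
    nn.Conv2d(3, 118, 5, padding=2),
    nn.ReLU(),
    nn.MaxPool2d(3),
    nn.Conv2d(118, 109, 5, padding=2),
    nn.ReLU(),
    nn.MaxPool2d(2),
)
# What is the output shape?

Input shape: (19, 3, 123, 127)
  -> after first Conv2d: (19, 118, 123, 127)
  -> after first MaxPool2d: (19, 118, 41, 42)
  -> after second Conv2d: (19, 109, 41, 42)
Output shape: (19, 109, 20, 21)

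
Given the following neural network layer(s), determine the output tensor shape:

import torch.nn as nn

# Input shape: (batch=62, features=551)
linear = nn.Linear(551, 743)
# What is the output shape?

Input shape: (62, 551)
Output shape: (62, 743)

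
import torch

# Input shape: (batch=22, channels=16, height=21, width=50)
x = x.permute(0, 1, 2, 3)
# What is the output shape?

Input shape: (22, 16, 21, 50)
Output shape: (22, 16, 21, 50)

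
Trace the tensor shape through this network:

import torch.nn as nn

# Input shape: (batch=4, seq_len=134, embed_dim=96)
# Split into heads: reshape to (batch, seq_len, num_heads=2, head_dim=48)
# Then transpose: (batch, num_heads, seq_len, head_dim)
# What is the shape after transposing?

Input shape: (4, 134, 96)
  -> after reshape: (4, 134, 2, 48)
Output shape: (4, 2, 134, 48)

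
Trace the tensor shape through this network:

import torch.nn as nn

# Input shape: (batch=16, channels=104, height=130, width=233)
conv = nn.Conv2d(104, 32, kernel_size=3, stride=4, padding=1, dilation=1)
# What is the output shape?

Input shape: (16, 104, 130, 233)
Output shape: (16, 32, 33, 59)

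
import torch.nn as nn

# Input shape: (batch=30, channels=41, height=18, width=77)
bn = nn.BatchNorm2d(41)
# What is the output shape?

Input shape: (30, 41, 18, 77)
Output shape: (30, 41, 18, 77)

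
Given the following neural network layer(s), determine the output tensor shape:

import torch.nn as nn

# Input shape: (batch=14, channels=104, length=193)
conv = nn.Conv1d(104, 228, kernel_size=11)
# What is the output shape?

Input shape: (14, 104, 193)
Output shape: (14, 228, 183)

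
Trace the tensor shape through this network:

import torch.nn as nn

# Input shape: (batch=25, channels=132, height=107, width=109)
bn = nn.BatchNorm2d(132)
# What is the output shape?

Input shape: (25, 132, 107, 109)
Output shape: (25, 132, 107, 109)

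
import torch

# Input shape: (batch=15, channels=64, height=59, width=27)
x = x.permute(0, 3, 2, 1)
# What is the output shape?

Input shape: (15, 64, 59, 27)
Output shape: (15, 27, 59, 64)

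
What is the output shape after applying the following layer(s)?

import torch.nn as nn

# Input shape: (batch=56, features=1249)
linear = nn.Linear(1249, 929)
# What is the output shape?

Input shape: (56, 1249)
Output shape: (56, 929)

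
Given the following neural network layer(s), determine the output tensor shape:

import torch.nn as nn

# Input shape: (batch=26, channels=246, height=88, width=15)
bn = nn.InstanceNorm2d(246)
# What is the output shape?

Input shape: (26, 246, 88, 15)
Output shape: (26, 246, 88, 15)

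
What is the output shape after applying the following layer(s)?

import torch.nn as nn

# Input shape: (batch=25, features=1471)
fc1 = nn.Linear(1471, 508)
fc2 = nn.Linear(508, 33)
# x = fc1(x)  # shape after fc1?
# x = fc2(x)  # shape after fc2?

Input shape: (25, 1471)
  -> after fc1: (25, 508)
Output shape: (25, 33)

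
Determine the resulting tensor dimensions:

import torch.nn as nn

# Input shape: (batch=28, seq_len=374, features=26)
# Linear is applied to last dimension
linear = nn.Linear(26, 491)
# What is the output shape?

Input shape: (28, 374, 26)
Output shape: (28, 374, 491)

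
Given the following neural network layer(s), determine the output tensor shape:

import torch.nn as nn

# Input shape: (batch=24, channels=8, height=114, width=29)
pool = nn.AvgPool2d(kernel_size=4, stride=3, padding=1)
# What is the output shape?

Input shape: (24, 8, 114, 29)
Output shape: (24, 8, 38, 10)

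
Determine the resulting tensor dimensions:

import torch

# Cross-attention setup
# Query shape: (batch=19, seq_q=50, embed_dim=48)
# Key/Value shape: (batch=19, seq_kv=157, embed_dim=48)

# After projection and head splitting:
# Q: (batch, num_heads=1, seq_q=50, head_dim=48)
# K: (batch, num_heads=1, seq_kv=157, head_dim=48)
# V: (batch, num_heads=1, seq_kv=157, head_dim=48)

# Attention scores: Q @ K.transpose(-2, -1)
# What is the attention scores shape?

Input shape: (19, 50, 48)
Output shape: (19, 1, 50, 157)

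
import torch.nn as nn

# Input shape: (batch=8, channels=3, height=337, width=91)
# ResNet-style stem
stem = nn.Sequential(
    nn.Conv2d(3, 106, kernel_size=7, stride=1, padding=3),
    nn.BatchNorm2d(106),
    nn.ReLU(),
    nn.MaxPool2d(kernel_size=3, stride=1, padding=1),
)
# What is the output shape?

Input shape: (8, 3, 337, 91)
  -> after Conv2d 7x7 stride=1: (8, 106, 337, 91)
Output shape: (8, 106, 337, 91)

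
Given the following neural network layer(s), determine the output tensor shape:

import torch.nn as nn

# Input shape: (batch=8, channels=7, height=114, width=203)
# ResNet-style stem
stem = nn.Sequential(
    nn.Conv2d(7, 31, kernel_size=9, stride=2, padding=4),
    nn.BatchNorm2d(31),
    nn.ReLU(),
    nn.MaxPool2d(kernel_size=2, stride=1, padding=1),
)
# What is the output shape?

Input shape: (8, 7, 114, 203)
  -> after Conv2d 9x9 stride=2: (8, 31, 57, 102)
Output shape: (8, 31, 58, 103)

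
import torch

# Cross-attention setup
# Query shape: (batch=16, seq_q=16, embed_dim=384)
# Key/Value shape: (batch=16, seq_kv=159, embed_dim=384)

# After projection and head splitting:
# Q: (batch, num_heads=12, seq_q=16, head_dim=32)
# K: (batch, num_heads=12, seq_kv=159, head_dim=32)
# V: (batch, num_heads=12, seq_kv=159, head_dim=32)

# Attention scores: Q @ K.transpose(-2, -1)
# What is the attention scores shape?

Input shape: (16, 16, 384)
Output shape: (16, 12, 16, 159)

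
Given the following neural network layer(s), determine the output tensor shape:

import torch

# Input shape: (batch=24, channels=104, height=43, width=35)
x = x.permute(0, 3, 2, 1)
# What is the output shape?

Input shape: (24, 104, 43, 35)
Output shape: (24, 35, 43, 104)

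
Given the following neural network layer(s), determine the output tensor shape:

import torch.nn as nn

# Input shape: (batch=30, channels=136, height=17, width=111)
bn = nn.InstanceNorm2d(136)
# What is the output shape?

Input shape: (30, 136, 17, 111)
Output shape: (30, 136, 17, 111)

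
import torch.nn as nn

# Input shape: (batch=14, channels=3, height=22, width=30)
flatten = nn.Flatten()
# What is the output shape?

Input shape: (14, 3, 22, 30)
Output shape: (14, 1980)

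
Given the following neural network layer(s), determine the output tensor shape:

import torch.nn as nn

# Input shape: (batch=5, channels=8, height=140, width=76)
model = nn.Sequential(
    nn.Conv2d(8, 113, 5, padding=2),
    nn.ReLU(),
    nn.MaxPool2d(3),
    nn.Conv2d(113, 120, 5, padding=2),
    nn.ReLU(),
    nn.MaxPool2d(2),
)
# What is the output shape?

Input shape: (5, 8, 140, 76)
  -> after first Conv2d: (5, 113, 140, 76)
  -> after first MaxPool2d: (5, 113, 46, 25)
  -> after second Conv2d: (5, 120, 46, 25)
Output shape: (5, 120, 23, 12)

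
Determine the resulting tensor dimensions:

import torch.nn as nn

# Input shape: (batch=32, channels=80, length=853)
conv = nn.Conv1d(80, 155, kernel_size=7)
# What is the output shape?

Input shape: (32, 80, 853)
Output shape: (32, 155, 847)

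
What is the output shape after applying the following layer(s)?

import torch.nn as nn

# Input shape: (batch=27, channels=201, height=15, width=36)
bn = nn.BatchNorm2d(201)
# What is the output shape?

Input shape: (27, 201, 15, 36)
Output shape: (27, 201, 15, 36)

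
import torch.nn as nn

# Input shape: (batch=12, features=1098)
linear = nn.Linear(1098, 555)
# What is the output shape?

Input shape: (12, 1098)
Output shape: (12, 555)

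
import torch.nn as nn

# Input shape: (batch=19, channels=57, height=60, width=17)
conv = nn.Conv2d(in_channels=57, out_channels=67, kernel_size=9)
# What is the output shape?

Input shape: (19, 57, 60, 17)
Output shape: (19, 67, 52, 9)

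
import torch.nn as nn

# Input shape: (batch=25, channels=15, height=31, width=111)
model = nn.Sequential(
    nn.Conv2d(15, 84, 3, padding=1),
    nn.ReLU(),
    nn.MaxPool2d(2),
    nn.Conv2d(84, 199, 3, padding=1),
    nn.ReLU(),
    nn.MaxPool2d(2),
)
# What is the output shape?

Input shape: (25, 15, 31, 111)
  -> after first Conv2d: (25, 84, 31, 111)
  -> after first MaxPool2d: (25, 84, 15, 55)
  -> after second Conv2d: (25, 199, 15, 55)
Output shape: (25, 199, 7, 27)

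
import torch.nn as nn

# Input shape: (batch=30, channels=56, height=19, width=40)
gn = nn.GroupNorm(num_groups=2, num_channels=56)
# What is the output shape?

Input shape: (30, 56, 19, 40)
Output shape: (30, 56, 19, 40)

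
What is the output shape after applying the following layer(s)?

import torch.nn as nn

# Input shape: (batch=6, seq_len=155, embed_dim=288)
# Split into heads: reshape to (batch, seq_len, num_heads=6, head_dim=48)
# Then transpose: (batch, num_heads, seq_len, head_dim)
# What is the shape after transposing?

Input shape: (6, 155, 288)
  -> after reshape: (6, 155, 6, 48)
Output shape: (6, 6, 155, 48)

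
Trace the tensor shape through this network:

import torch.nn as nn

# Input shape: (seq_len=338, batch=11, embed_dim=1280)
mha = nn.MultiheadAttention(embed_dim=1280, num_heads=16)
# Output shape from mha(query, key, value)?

Input shape: (338, 11, 1280)
Output shape: (338, 11, 1280)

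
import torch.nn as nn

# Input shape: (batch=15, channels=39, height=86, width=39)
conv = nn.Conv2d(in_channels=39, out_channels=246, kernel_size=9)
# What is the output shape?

Input shape: (15, 39, 86, 39)
Output shape: (15, 246, 78, 31)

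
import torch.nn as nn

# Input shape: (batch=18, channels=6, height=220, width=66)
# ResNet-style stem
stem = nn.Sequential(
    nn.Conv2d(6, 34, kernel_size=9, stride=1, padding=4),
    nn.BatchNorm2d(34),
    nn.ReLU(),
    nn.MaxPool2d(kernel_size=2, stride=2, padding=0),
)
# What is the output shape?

Input shape: (18, 6, 220, 66)
  -> after Conv2d 9x9 stride=1: (18, 34, 220, 66)
Output shape: (18, 34, 110, 33)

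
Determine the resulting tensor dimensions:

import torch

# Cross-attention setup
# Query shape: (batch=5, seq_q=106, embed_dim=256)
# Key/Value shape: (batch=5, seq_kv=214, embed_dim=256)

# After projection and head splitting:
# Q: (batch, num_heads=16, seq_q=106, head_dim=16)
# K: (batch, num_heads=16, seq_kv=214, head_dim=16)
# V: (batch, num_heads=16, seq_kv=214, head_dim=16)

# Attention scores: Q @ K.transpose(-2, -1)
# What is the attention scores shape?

Input shape: (5, 106, 256)
Output shape: (5, 16, 106, 214)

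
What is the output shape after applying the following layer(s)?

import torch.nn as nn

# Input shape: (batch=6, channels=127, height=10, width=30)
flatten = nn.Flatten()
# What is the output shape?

Input shape: (6, 127, 10, 30)
Output shape: (6, 38100)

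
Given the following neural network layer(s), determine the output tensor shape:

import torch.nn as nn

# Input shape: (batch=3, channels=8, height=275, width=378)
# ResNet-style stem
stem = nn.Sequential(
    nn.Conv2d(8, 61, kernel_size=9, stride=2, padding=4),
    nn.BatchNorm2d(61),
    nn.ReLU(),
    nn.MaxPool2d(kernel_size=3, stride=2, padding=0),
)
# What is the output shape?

Input shape: (3, 8, 275, 378)
  -> after Conv2d 9x9 stride=2: (3, 61, 138, 189)
Output shape: (3, 61, 68, 94)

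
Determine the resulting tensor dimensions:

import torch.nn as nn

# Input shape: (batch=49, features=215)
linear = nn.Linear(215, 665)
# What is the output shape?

Input shape: (49, 215)
Output shape: (49, 665)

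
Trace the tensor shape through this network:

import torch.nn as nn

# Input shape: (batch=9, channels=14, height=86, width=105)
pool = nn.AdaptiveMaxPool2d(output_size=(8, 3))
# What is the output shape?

Input shape: (9, 14, 86, 105)
Output shape: (9, 14, 8, 3)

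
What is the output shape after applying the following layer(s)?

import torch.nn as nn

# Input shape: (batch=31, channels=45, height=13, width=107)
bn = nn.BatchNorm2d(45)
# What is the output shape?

Input shape: (31, 45, 13, 107)
Output shape: (31, 45, 13, 107)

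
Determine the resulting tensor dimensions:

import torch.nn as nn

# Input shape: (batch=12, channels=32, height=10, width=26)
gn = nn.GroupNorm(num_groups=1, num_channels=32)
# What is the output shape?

Input shape: (12, 32, 10, 26)
Output shape: (12, 32, 10, 26)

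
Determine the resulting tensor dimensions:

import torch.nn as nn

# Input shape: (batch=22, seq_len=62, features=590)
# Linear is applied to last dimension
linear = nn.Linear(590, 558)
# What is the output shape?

Input shape: (22, 62, 590)
Output shape: (22, 62, 558)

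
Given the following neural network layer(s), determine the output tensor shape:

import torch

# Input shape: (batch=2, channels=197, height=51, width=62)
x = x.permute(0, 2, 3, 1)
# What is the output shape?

Input shape: (2, 197, 51, 62)
Output shape: (2, 51, 62, 197)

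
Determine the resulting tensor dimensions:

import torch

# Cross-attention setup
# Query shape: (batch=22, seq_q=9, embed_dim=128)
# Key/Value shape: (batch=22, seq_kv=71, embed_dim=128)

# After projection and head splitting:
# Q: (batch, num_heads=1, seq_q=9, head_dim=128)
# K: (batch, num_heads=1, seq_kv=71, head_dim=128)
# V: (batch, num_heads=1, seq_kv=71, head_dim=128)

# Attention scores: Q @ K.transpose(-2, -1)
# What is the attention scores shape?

Input shape: (22, 9, 128)
Output shape: (22, 1, 9, 71)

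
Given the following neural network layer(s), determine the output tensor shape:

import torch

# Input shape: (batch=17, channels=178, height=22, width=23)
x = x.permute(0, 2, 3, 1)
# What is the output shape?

Input shape: (17, 178, 22, 23)
Output shape: (17, 22, 23, 178)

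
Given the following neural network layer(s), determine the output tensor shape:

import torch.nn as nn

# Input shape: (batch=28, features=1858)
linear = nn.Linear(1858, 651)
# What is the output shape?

Input shape: (28, 1858)
Output shape: (28, 651)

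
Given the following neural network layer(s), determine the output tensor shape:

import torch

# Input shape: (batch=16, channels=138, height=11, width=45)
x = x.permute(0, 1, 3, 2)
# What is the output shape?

Input shape: (16, 138, 11, 45)
Output shape: (16, 138, 45, 11)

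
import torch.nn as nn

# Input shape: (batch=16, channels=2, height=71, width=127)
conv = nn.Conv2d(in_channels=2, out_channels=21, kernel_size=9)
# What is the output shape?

Input shape: (16, 2, 71, 127)
Output shape: (16, 21, 63, 119)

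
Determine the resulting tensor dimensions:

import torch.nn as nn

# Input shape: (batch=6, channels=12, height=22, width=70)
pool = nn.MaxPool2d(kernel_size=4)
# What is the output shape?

Input shape: (6, 12, 22, 70)
Output shape: (6, 12, 5, 17)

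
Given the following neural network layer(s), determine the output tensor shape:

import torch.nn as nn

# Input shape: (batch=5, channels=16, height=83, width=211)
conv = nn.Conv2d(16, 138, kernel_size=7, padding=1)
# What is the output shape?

Input shape: (5, 16, 83, 211)
Output shape: (5, 138, 79, 207)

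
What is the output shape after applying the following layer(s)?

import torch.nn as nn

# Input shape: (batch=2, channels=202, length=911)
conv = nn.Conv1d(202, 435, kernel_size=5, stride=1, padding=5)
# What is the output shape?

Input shape: (2, 202, 911)
Output shape: (2, 435, 917)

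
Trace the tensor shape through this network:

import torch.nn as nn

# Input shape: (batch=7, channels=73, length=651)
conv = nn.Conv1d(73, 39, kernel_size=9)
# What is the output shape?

Input shape: (7, 73, 651)
Output shape: (7, 39, 643)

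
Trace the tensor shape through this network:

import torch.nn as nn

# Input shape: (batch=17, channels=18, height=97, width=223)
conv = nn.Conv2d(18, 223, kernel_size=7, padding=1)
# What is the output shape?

Input shape: (17, 18, 97, 223)
Output shape: (17, 223, 93, 219)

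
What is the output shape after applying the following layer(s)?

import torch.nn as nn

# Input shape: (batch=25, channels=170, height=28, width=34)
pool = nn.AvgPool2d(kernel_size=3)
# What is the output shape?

Input shape: (25, 170, 28, 34)
Output shape: (25, 170, 9, 11)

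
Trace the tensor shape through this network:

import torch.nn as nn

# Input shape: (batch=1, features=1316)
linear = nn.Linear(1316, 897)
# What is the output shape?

Input shape: (1, 1316)
Output shape: (1, 897)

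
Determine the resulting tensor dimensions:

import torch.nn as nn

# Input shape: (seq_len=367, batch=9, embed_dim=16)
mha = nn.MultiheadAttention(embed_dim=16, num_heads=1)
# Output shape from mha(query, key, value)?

Input shape: (367, 9, 16)
Output shape: (367, 9, 16)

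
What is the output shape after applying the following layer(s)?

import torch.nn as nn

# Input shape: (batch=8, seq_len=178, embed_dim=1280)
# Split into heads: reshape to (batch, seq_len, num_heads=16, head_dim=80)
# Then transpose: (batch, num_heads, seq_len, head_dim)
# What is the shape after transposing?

Input shape: (8, 178, 1280)
  -> after reshape: (8, 178, 16, 80)
Output shape: (8, 16, 178, 80)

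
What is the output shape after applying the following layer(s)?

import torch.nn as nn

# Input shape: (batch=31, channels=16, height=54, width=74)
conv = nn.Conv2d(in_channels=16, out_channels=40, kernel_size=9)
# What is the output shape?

Input shape: (31, 16, 54, 74)
Output shape: (31, 40, 46, 66)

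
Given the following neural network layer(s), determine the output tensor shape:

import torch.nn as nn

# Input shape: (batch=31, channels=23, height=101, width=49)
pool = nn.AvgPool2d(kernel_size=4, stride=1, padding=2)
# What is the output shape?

Input shape: (31, 23, 101, 49)
Output shape: (31, 23, 102, 50)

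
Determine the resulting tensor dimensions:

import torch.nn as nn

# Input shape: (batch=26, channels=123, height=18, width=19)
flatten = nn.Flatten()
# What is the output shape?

Input shape: (26, 123, 18, 19)
Output shape: (26, 42066)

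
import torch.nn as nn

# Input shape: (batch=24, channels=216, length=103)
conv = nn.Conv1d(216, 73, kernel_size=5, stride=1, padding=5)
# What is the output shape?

Input shape: (24, 216, 103)
Output shape: (24, 73, 109)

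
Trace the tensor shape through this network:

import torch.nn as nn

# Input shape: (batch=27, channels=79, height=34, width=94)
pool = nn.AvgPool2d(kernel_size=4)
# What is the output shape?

Input shape: (27, 79, 34, 94)
Output shape: (27, 79, 8, 23)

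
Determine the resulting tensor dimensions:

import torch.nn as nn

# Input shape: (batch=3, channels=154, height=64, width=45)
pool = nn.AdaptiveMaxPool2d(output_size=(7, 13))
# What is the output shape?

Input shape: (3, 154, 64, 45)
Output shape: (3, 154, 7, 13)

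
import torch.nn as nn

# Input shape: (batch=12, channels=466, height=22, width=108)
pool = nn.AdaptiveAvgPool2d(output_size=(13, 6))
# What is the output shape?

Input shape: (12, 466, 22, 108)
Output shape: (12, 466, 13, 6)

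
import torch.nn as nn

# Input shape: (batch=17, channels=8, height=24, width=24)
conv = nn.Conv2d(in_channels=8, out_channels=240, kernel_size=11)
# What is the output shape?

Input shape: (17, 8, 24, 24)
Output shape: (17, 240, 14, 14)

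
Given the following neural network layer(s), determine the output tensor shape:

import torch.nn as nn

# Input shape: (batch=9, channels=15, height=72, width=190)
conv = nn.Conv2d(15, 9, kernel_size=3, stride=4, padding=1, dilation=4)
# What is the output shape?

Input shape: (9, 15, 72, 190)
Output shape: (9, 9, 17, 46)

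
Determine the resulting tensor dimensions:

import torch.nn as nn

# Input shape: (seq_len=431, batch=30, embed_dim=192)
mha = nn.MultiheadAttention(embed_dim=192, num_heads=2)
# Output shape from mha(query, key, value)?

Input shape: (431, 30, 192)
Output shape: (431, 30, 192)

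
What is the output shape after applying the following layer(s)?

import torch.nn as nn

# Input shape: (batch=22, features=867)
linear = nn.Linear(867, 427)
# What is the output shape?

Input shape: (22, 867)
Output shape: (22, 427)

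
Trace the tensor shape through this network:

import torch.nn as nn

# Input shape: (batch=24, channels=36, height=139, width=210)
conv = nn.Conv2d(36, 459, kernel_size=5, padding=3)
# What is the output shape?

Input shape: (24, 36, 139, 210)
Output shape: (24, 459, 141, 212)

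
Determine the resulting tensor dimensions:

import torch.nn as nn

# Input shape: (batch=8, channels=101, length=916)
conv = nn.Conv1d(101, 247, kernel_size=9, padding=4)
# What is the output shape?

Input shape: (8, 101, 916)
Output shape: (8, 247, 916)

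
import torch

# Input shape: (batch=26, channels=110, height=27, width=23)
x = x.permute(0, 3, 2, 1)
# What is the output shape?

Input shape: (26, 110, 27, 23)
Output shape: (26, 23, 27, 110)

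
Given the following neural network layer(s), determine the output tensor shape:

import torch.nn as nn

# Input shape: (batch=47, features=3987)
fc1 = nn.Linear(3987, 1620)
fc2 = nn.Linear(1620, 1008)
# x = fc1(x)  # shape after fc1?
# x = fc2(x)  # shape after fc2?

Input shape: (47, 3987)
  -> after fc1: (47, 1620)
Output shape: (47, 1008)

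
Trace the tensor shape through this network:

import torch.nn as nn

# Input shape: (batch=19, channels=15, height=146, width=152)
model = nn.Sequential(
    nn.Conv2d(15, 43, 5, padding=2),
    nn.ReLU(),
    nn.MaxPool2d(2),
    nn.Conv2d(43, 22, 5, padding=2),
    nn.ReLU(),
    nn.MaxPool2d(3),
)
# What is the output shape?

Input shape: (19, 15, 146, 152)
  -> after first Conv2d: (19, 43, 146, 152)
  -> after first MaxPool2d: (19, 43, 73, 76)
  -> after second Conv2d: (19, 22, 73, 76)
Output shape: (19, 22, 24, 25)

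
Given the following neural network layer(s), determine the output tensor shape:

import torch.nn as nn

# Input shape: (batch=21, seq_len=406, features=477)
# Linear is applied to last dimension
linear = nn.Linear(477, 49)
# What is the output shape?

Input shape: (21, 406, 477)
Output shape: (21, 406, 49)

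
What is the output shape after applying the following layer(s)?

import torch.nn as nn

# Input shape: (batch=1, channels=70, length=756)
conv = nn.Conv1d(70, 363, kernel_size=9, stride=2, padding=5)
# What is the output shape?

Input shape: (1, 70, 756)
Output shape: (1, 363, 379)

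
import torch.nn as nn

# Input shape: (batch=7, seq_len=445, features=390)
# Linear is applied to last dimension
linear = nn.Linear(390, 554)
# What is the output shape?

Input shape: (7, 445, 390)
Output shape: (7, 445, 554)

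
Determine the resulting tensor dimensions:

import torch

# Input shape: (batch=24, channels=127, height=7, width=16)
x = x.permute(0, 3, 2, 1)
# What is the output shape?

Input shape: (24, 127, 7, 16)
Output shape: (24, 16, 7, 127)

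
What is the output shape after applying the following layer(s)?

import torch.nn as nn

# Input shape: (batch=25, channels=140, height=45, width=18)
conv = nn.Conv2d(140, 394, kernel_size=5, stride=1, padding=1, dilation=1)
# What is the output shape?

Input shape: (25, 140, 45, 18)
Output shape: (25, 394, 43, 16)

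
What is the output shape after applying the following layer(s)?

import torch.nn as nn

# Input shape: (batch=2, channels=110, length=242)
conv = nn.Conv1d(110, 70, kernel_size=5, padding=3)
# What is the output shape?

Input shape: (2, 110, 242)
Output shape: (2, 70, 244)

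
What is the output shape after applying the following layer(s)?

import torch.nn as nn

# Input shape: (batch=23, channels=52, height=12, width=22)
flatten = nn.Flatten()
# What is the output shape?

Input shape: (23, 52, 12, 22)
Output shape: (23, 13728)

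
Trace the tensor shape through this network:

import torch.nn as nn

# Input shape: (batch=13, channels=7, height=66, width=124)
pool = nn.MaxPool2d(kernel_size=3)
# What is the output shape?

Input shape: (13, 7, 66, 124)
Output shape: (13, 7, 22, 41)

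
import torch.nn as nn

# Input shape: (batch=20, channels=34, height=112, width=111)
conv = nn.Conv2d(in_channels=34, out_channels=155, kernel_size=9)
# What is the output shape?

Input shape: (20, 34, 112, 111)
Output shape: (20, 155, 104, 103)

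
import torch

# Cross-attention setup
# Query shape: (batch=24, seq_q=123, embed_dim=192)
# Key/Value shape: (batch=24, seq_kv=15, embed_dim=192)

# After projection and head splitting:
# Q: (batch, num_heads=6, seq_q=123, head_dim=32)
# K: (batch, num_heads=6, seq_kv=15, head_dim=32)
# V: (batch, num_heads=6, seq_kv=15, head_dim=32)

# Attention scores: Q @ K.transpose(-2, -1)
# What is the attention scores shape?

Input shape: (24, 123, 192)
Output shape: (24, 6, 123, 15)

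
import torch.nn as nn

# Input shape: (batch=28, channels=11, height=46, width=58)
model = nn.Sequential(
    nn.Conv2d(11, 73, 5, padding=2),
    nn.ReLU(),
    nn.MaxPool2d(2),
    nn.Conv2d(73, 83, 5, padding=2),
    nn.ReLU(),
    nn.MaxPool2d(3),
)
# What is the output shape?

Input shape: (28, 11, 46, 58)
  -> after first Conv2d: (28, 73, 46, 58)
  -> after first MaxPool2d: (28, 73, 23, 29)
  -> after second Conv2d: (28, 83, 23, 29)
Output shape: (28, 83, 7, 9)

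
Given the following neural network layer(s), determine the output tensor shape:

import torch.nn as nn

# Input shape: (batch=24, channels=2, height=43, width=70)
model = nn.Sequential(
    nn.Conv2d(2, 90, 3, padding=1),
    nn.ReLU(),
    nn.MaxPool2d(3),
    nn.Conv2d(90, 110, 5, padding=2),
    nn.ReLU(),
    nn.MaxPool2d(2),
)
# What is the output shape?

Input shape: (24, 2, 43, 70)
  -> after first Conv2d: (24, 90, 43, 70)
  -> after first MaxPool2d: (24, 90, 14, 23)
  -> after second Conv2d: (24, 110, 14, 23)
Output shape: (24, 110, 7, 11)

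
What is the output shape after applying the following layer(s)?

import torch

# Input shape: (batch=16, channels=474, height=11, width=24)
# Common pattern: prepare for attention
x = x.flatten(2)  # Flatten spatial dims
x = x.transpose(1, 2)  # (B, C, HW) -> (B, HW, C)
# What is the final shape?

Input shape: (16, 474, 11, 24)
  -> after flatten(2): (16, 474, 264)
Output shape: (16, 264, 474)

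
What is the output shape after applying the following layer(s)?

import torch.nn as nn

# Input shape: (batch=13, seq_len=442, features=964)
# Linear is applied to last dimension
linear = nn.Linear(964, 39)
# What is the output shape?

Input shape: (13, 442, 964)
Output shape: (13, 442, 39)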